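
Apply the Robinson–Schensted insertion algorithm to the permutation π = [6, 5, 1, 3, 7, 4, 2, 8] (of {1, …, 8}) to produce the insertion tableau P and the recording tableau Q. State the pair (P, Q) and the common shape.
P = [1, 2, 4, 8] / [3, 7] / [5] / [6];  Q = [1, 4, 5, 8] / [2, 6] / [3] / [7];  common shape = (4, 2, 1, 1)

Row-insert the values π_1, π_2, … into P one at a time, bumping the leftmost entry strictly greater than the inserted value down to the next row. The recording tableau Q records, in position (i, j), the step at which that cell was added to P.
  Insert 6 (step 1): P = [6];  Q = [1]
  Insert 5 (step 2): P = [5] / [6];  Q = [1] / [2]
  Insert 1 (step 3): P = [1] / [5] / [6];  Q = [1] / [2] / [3]
  Insert 3 (step 4): P = [1, 3] / [5] / [6];  Q = [1, 4] / [2] / [3]
  Insert 7 (step 5): P = [1, 3, 7] / [5] / [6];  Q = [1, 4, 5] / [2] / [3]
  Insert 4 (step 6): P = [1, 3, 4] / [5, 7] / [6];  Q = [1, 4, 5] / [2, 6] / [3]
  Insert 2 (step 7): P = [1, 2, 4] / [3, 7] / [5] / [6];  Q = [1, 4, 5] / [2, 6] / [3] / [7]
  Insert 8 (step 8): P = [1, 2, 4, 8] / [3, 7] / [5] / [6];  Q = [1, 4, 5, 8] / [2, 6] / [3] / [7]
Final shape: (4, 2, 1, 1).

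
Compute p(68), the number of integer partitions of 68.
p(68) = 3087735

Compute p(n) via the recurrence p(n, m) = p(n, m−1) + p(n−m, m), where p(n, m) counts partitions of n with all parts ≤ m and p(n) = p(n, n). The base cases are p(0, m) = 1 and p(n, 0) = 0 for n > 0. Filling the table yields p(68) = 3087735. (Euler's pentagonal recurrence is an alternative.)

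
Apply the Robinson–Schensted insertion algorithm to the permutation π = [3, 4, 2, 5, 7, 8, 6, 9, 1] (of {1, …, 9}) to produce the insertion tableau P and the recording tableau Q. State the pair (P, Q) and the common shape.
P = [1, 4, 5, 6, 8, 9] / [2, 7] / [3];  Q = [1, 2, 4, 5, 6, 8] / [3, 7] / [9];  common shape = (6, 2, 1)

Row-insert the values π_1, π_2, … into P one at a time, bumping the leftmost entry strictly greater than the inserted value down to the next row. The recording tableau Q records, in position (i, j), the step at which that cell was added to P.
  Insert 3 (step 1): P = [3];  Q = [1]
  Insert 4 (step 2): P = [3, 4];  Q = [1, 2]
  Insert 2 (step 3): P = [2, 4] / [3];  Q = [1, 2] / [3]
  Insert 5 (step 4): P = [2, 4, 5] / [3];  Q = [1, 2, 4] / [3]
  Insert 7 (step 5): P = [2, 4, 5, 7] / [3];  Q = [1, 2, 4, 5] / [3]
  Insert 8 (step 6): P = [2, 4, 5, 7, 8] / [3];  Q = [1, 2, 4, 5, 6] / [3]
  Insert 6 (step 7): P = [2, 4, 5, 6, 8] / [3, 7];  Q = [1, 2, 4, 5, 6] / [3, 7]
  Insert 9 (step 8): P = [2, 4, 5, 6, 8, 9] / [3, 7];  Q = [1, 2, 4, 5, 6, 8] / [3, 7]
  Insert 1 (step 9): P = [1, 4, 5, 6, 8, 9] / [2, 7] / [3];  Q = [1, 2, 4, 5, 6, 8] / [3, 7] / [9]
Final shape: (6, 2, 1).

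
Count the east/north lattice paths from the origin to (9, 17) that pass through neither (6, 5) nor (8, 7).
Number of paths = 2874047

Inclusion–exclusion. Total paths: C(26, 9) = 3124550. Through P₁: C(11, 6)·C(15, 3) = 210210. Through P₂: C(15, 8)·C(11, 1) = 70785. Since P₁ is strictly southwest of P₂, a monotone path through both must visit P₁ then P₂; paths through both = C(11, 6)·C(4, 2)·C(11, 1) = 30492. Avoid both = 3124550 − 210210 − 70785 + 30492 = 2874047.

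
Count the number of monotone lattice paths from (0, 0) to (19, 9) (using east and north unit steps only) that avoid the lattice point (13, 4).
Number of paths = 5807340

Total paths from (0, 0) to (19, 9): C(28, 19) = 6906900. Paths through (13, 4): (paths (0, 0) → (13, 4)) × (paths (13, 4) → (19, 9)) = C(17, 13) · C(11, 6) = 2380 · 462 = 1099560. Avoidance count = 6906900 − 1099560 = 5807340.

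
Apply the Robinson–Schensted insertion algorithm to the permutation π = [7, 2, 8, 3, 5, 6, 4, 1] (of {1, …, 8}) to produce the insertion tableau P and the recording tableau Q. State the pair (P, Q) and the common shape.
P = [1, 3, 4, 6] / [2, 8] / [5] / [7];  Q = [1, 3, 5, 6] / [2, 4] / [7] / [8];  common shape = (4, 2, 1, 1)

Row-insert the values π_1, π_2, … into P one at a time, bumping the leftmost entry strictly greater than the inserted value down to the next row. The recording tableau Q records, in position (i, j), the step at which that cell was added to P.
  Insert 7 (step 1): P = [7];  Q = [1]
  Insert 2 (step 2): P = [2] / [7];  Q = [1] / [2]
  Insert 8 (step 3): P = [2, 8] / [7];  Q = [1, 3] / [2]
  Insert 3 (step 4): P = [2, 3] / [7, 8];  Q = [1, 3] / [2, 4]
  Insert 5 (step 5): P = [2, 3, 5] / [7, 8];  Q = [1, 3, 5] / [2, 4]
  Insert 6 (step 6): P = [2, 3, 5, 6] / [7, 8];  Q = [1, 3, 5, 6] / [2, 4]
  Insert 4 (step 7): P = [2, 3, 4, 6] / [5, 8] / [7];  Q = [1, 3, 5, 6] / [2, 4] / [7]
  Insert 1 (step 8): P = [1, 3, 4, 6] / [2, 8] / [5] / [7];  Q = [1, 3, 5, 6] / [2, 4] / [7] / [8]
Final shape: (4, 2, 1, 1).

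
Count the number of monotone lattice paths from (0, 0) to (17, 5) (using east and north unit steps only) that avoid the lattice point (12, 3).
Number of paths = 16779

Total paths from (0, 0) to (17, 5): C(22, 17) = 26334. Paths through (12, 3): (paths (0, 0) → (12, 3)) × (paths (12, 3) → (17, 5)) = C(15, 12) · C(7, 5) = 455 · 21 = 9555. Avoidance count = 26334 − 9555 = 16779.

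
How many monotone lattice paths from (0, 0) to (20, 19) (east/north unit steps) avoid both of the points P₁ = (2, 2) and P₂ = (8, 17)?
Number of paths = 41629063329

Inclusion–exclusion. Total paths: C(39, 20) = 68923264410. Through P₁: C(4, 2)·C(35, 18) = 27225405900. Through P₂: C(25, 8)·C(14, 12) = 98423325. Since P₁ is strictly southwest of P₂, a monotone path through both must visit P₁ then P₂; paths through both = C(4, 2)·C(21, 6)·C(14, 12) = 29628144. Avoid both = 68923264410 − 27225405900 − 98423325 + 29628144 = 41629063329.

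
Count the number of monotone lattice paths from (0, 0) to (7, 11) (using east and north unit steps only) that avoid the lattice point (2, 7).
Number of paths = 27288

Total paths from (0, 0) to (7, 11): C(18, 7) = 31824. Paths through (2, 7): (paths (0, 0) → (2, 7)) × (paths (2, 7) → (7, 11)) = C(9, 2) · C(9, 5) = 36 · 126 = 4536. Avoidance count = 31824 − 4536 = 27288.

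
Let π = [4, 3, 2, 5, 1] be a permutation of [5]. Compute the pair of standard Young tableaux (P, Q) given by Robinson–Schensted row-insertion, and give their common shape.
P = [1, 5] / [2] / [3] / [4];  Q = [1, 4] / [2] / [3] / [5];  common shape = (2, 1, 1, 1)

Row-insert the values π_1, π_2, … into P one at a time, bumping the leftmost entry strictly greater than the inserted value down to the next row. The recording tableau Q records, in position (i, j), the step at which that cell was added to P.
  Insert 4 (step 1): P = [4];  Q = [1]
  Insert 3 (step 2): P = [3] / [4];  Q = [1] / [2]
  Insert 2 (step 3): P = [2] / [3] / [4];  Q = [1] / [2] / [3]
  Insert 5 (step 4): P = [2, 5] / [3] / [4];  Q = [1, 4] / [2] / [3]
  Insert 1 (step 5): P = [1, 5] / [2] / [3] / [4];  Q = [1, 4] / [2] / [3] / [5]
Final shape: (2, 1, 1, 1).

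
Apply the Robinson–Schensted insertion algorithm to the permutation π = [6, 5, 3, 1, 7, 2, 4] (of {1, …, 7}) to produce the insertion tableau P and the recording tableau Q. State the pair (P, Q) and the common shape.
P = [1, 2, 4] / [3, 7] / [5] / [6];  Q = [1, 5, 7] / [2, 6] / [3] / [4];  common shape = (3, 2, 1, 1)

Row-insert the values π_1, π_2, … into P one at a time, bumping the leftmost entry strictly greater than the inserted value down to the next row. The recording tableau Q records, in position (i, j), the step at which that cell was added to P.
  Insert 6 (step 1): P = [6];  Q = [1]
  Insert 5 (step 2): P = [5] / [6];  Q = [1] / [2]
  Insert 3 (step 3): P = [3] / [5] / [6];  Q = [1] / [2] / [3]
  Insert 1 (step 4): P = [1] / [3] / [5] / [6];  Q = [1] / [2] / [3] / [4]
  Insert 7 (step 5): P = [1, 7] / [3] / [5] / [6];  Q = [1, 5] / [2] / [3] / [4]
  Insert 2 (step 6): P = [1, 2] / [3, 7] / [5] / [6];  Q = [1, 5] / [2, 6] / [3] / [4]
  Insert 4 (step 7): P = [1, 2, 4] / [3, 7] / [5] / [6];  Q = [1, 5, 7] / [2, 6] / [3] / [4]
Final shape: (3, 2, 1, 1).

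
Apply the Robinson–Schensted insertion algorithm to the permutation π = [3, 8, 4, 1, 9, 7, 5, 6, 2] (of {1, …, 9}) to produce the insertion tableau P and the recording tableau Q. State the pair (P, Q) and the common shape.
P = [1, 2, 5, 6] / [3, 4] / [7, 9] / [8];  Q = [1, 2, 5, 8] / [3, 6] / [4, 7] / [9];  common shape = (4, 2, 2, 1)

Row-insert the values π_1, π_2, … into P one at a time, bumping the leftmost entry strictly greater than the inserted value down to the next row. The recording tableau Q records, in position (i, j), the step at which that cell was added to P.
  Insert 3 (step 1): P = [3];  Q = [1]
  Insert 8 (step 2): P = [3, 8];  Q = [1, 2]
  Insert 4 (step 3): P = [3, 4] / [8];  Q = [1, 2] / [3]
  Insert 1 (step 4): P = [1, 4] / [3] / [8];  Q = [1, 2] / [3] / [4]
  Insert 9 (step 5): P = [1, 4, 9] / [3] / [8];  Q = [1, 2, 5] / [3] / [4]
  Insert 7 (step 6): P = [1, 4, 7] / [3, 9] / [8];  Q = [1, 2, 5] / [3, 6] / [4]
  Insert 5 (step 7): P = [1, 4, 5] / [3, 7] / [8, 9];  Q = [1, 2, 5] / [3, 6] / [4, 7]
  Insert 6 (step 8): P = [1, 4, 5, 6] / [3, 7] / [8, 9];  Q = [1, 2, 5, 8] / [3, 6] / [4, 7]
  Insert 2 (step 9): P = [1, 2, 5, 6] / [3, 4] / [7, 9] / [8];  Q = [1, 2, 5, 8] / [3, 6] / [4, 7] / [9]
Final shape: (4, 2, 2, 1).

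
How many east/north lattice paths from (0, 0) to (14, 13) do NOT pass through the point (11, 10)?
Number of paths = 13003980

Total paths from (0, 0) to (14, 13): C(27, 14) = 20058300. Paths through (11, 10): (paths (0, 0) → (11, 10)) × (paths (11, 10) → (14, 13)) = C(21, 11) · C(6, 3) = 352716 · 20 = 7054320. Avoidance count = 20058300 − 7054320 = 13003980.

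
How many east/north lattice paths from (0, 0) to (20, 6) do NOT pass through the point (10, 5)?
Number of paths = 197197

Total paths from (0, 0) to (20, 6): C(26, 20) = 230230. Paths through (10, 5): (paths (0, 0) → (10, 5)) × (paths (10, 5) → (20, 6)) = C(15, 10) · C(11, 10) = 3003 · 11 = 33033. Avoidance count = 230230 − 33033 = 197197.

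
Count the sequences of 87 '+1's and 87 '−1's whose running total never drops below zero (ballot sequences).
C_87 = 16435314834665426797069144960762886143367590394940

These ballot sequences are counted by the Catalan number C_n = (1/(n + 1)) · C(2n, n). For n = 87: C_87 = (1/88) · C(174, 87) = 1446307705450557558142084756547133980616347954754720/88 = 16435314834665426797069144960762886143367590394940.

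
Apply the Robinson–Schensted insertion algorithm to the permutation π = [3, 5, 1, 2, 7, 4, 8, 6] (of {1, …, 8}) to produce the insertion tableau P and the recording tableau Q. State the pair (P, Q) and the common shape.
P = [1, 2, 4, 6] / [3, 5, 7, 8];  Q = [1, 2, 5, 7] / [3, 4, 6, 8];  common shape = (4, 4)

Row-insert the values π_1, π_2, … into P one at a time, bumping the leftmost entry strictly greater than the inserted value down to the next row. The recording tableau Q records, in position (i, j), the step at which that cell was added to P.
  Insert 3 (step 1): P = [3];  Q = [1]
  Insert 5 (step 2): P = [3, 5];  Q = [1, 2]
  Insert 1 (step 3): P = [1, 5] / [3];  Q = [1, 2] / [3]
  Insert 2 (step 4): P = [1, 2] / [3, 5];  Q = [1, 2] / [3, 4]
  Insert 7 (step 5): P = [1, 2, 7] / [3, 5];  Q = [1, 2, 5] / [3, 4]
  Insert 4 (step 6): P = [1, 2, 4] / [3, 5, 7];  Q = [1, 2, 5] / [3, 4, 6]
  Insert 8 (step 7): P = [1, 2, 4, 8] / [3, 5, 7];  Q = [1, 2, 5, 7] / [3, 4, 6]
  Insert 6 (step 8): P = [1, 2, 4, 6] / [3, 5, 7, 8];  Q = [1, 2, 5, 7] / [3, 4, 6, 8]
Final shape: (4, 4).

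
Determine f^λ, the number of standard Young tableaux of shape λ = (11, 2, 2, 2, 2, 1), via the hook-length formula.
# SYT of shape (11, 2, 2, 2, 2, 1) = 3464175

Hook-length formula: f^λ = n! / Π hook(c), product over all cells c of the Young diagram. For λ = (11, 2, 2, 2, 2, 1), n = 20 boxes. Hook lengths by row (left-to-right, top-to-bottom): [16, 14, 9, 8, 7, 6, 5, 4, 3, 2, 1]; [6, 4]; [5, 3]; [4, 2]; [3, 1]; [1]. Product of hooks = 702303436800. So f^λ = 20! / 702303436800 = 2432902008176640000 / 702303436800 = 3464175.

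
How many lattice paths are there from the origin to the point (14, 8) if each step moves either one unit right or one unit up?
Number of paths = 319770

A monotone lattice path from (0, 0) to (14, 8) consists of 14 east steps and 8 north steps in some order, so it is determined by which 14 of the 22 steps are east. The count is C(22, 14) = 319770.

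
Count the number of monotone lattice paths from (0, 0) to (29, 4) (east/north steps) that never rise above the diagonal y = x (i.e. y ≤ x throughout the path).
Number of paths = 35464

By the reflection principle (André's argument), the number of monotone paths to (29, 4) with n ≤ m that never go above y = x is C(33, 29) − C(33, 30) = 40920 − 5456 = 35464.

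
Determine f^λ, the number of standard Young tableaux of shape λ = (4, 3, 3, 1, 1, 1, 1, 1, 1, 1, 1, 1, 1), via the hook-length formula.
# SYT of shape (4, 3, 3, 1, 1, 1, 1, 1, 1, 1, 1, 1, 1) = 959310

Hook-length formula: f^λ = n! / Π hook(c), product over all cells c of the Young diagram. For λ = (4, 3, 3, 1, 1, 1, 1, 1, 1, 1, 1, 1, 1), n = 20 boxes. Hook lengths by row (left-to-right, top-to-bottom): [16, 5, 4, 1]; [14, 3, 2]; [13, 2, 1]; [10]; [9]; [8]; [7]; [6]; [5]; [4]; [3]; [2]; [1]. Product of hooks = 2536095744000. So f^λ = 20! / 2536095744000 = 2432902008176640000 / 2536095744000 = 959310.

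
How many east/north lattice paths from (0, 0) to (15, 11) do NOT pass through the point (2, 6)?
Number of paths = 7486256

Total paths from (0, 0) to (15, 11): C(26, 15) = 7726160. Paths through (2, 6): (paths (0, 0) → (2, 6)) × (paths (2, 6) → (15, 11)) = C(8, 2) · C(18, 13) = 28 · 8568 = 239904. Avoidance count = 7726160 − 239904 = 7486256.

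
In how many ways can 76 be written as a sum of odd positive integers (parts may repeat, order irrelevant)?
p_odd(76) = 53250

Enumerate partitions using only odd parts via the recurrence o(n, m) = o(n, m−2) + o(n−m, m) over odd m, starting from the largest odd part ≤ n. This gives p_odd(76) = 53250. (Euler's theorem: equals the count of distinct-part partitions.)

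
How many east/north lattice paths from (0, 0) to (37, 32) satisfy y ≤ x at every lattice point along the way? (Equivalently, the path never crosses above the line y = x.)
Number of paths = 7460467265901832182

By the reflection principle (André's argument), the number of monotone paths to (37, 32) with n ≤ m that never go above y = x is C(69, 37) − C(69, 38) = 47249626017378270486 − 39789158751476438304 = 7460467265901832182.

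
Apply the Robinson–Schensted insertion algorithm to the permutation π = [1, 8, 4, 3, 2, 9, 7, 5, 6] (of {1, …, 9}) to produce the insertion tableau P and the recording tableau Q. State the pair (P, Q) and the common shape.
P = [1, 2, 5, 6] / [3, 7] / [4, 9] / [8];  Q = [1, 2, 6, 9] / [3, 7] / [4, 8] / [5];  common shape = (4, 2, 2, 1)

Row-insert the values π_1, π_2, … into P one at a time, bumping the leftmost entry strictly greater than the inserted value down to the next row. The recording tableau Q records, in position (i, j), the step at which that cell was added to P.
  Insert 1 (step 1): P = [1];  Q = [1]
  Insert 8 (step 2): P = [1, 8];  Q = [1, 2]
  Insert 4 (step 3): P = [1, 4] / [8];  Q = [1, 2] / [3]
  Insert 3 (step 4): P = [1, 3] / [4] / [8];  Q = [1, 2] / [3] / [4]
  Insert 2 (step 5): P = [1, 2] / [3] / [4] / [8];  Q = [1, 2] / [3] / [4] / [5]
  Insert 9 (step 6): P = [1, 2, 9] / [3] / [4] / [8];  Q = [1, 2, 6] / [3] / [4] / [5]
  Insert 7 (step 7): P = [1, 2, 7] / [3, 9] / [4] / [8];  Q = [1, 2, 6] / [3, 7] / [4] / [5]
  Insert 5 (step 8): P = [1, 2, 5] / [3, 7] / [4, 9] / [8];  Q = [1, 2, 6] / [3, 7] / [4, 8] / [5]
  Insert 6 (step 9): P = [1, 2, 5, 6] / [3, 7] / [4, 9] / [8];  Q = [1, 2, 6, 9] / [3, 7] / [4, 8] / [5]
Final shape: (4, 2, 2, 1).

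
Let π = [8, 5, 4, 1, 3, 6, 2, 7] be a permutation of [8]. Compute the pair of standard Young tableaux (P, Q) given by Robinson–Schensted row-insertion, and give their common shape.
P = [1, 2, 6, 7] / [3] / [4] / [5] / [8];  Q = [1, 5, 6, 8] / [2] / [3] / [4] / [7];  common shape = (4, 1, 1, 1, 1)

Row-insert the values π_1, π_2, … into P one at a time, bumping the leftmost entry strictly greater than the inserted value down to the next row. The recording tableau Q records, in position (i, j), the step at which that cell was added to P.
  Insert 8 (step 1): P = [8];  Q = [1]
  Insert 5 (step 2): P = [5] / [8];  Q = [1] / [2]
  Insert 4 (step 3): P = [4] / [5] / [8];  Q = [1] / [2] / [3]
  Insert 1 (step 4): P = [1] / [4] / [5] / [8];  Q = [1] / [2] / [3] / [4]
  Insert 3 (step 5): P = [1, 3] / [4] / [5] / [8];  Q = [1, 5] / [2] / [3] / [4]
  Insert 6 (step 6): P = [1, 3, 6] / [4] / [5] / [8];  Q = [1, 5, 6] / [2] / [3] / [4]
  Insert 2 (step 7): P = [1, 2, 6] / [3] / [4] / [5] / [8];  Q = [1, 5, 6] / [2] / [3] / [4] / [7]
  Insert 7 (step 8): P = [1, 2, 6, 7] / [3] / [4] / [5] / [8];  Q = [1, 5, 6, 8] / [2] / [3] / [4] / [7]
Final shape: (4, 1, 1, 1, 1).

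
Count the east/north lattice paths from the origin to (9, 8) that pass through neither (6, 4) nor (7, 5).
Number of paths = 13240

Inclusion–exclusion. Total paths: C(17, 9) = 24310. Through P₁: C(10, 6)·C(7, 3) = 7350. Through P₂: C(12, 7)·C(5, 2) = 7920. Since P₁ is strictly southwest of P₂, a monotone path through both must visit P₁ then P₂; paths through both = C(10, 6)·C(2, 1)·C(5, 2) = 4200. Avoid both = 24310 − 7350 − 7920 + 4200 = 13240.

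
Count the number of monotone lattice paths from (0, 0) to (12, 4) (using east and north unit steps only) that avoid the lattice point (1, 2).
Number of paths = 1586

Total paths from (0, 0) to (12, 4): C(16, 12) = 1820. Paths through (1, 2): (paths (0, 0) → (1, 2)) × (paths (1, 2) → (12, 4)) = C(3, 1) · C(13, 11) = 3 · 78 = 234. Avoidance count = 1820 − 234 = 1586.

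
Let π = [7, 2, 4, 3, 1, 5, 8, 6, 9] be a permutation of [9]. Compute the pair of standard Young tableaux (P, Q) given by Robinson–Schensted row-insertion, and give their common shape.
P = [1, 3, 5, 6, 9] / [2, 8] / [4] / [7];  Q = [1, 3, 6, 7, 9] / [2, 8] / [4] / [5];  common shape = (5, 2, 1, 1)

Row-insert the values π_1, π_2, … into P one at a time, bumping the leftmost entry strictly greater than the inserted value down to the next row. The recording tableau Q records, in position (i, j), the step at which that cell was added to P.
  Insert 7 (step 1): P = [7];  Q = [1]
  Insert 2 (step 2): P = [2] / [7];  Q = [1] / [2]
  Insert 4 (step 3): P = [2, 4] / [7];  Q = [1, 3] / [2]
  Insert 3 (step 4): P = [2, 3] / [4] / [7];  Q = [1, 3] / [2] / [4]
  Insert 1 (step 5): P = [1, 3] / [2] / [4] / [7];  Q = [1, 3] / [2] / [4] / [5]
  Insert 5 (step 6): P = [1, 3, 5] / [2] / [4] / [7];  Q = [1, 3, 6] / [2] / [4] / [5]
  Insert 8 (step 7): P = [1, 3, 5, 8] / [2] / [4] / [7];  Q = [1, 3, 6, 7] / [2] / [4] / [5]
  Insert 6 (step 8): P = [1, 3, 5, 6] / [2, 8] / [4] / [7];  Q = [1, 3, 6, 7] / [2, 8] / [4] / [5]
  Insert 9 (step 9): P = [1, 3, 5, 6, 9] / [2, 8] / [4] / [7];  Q = [1, 3, 6, 7, 9] / [2, 8] / [4] / [5]
Final shape: (5, 2, 1, 1).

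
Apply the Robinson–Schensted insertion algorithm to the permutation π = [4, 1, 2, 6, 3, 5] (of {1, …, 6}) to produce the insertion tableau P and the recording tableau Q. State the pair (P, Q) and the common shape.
P = [1, 2, 3, 5] / [4, 6];  Q = [1, 3, 4, 6] / [2, 5];  common shape = (4, 2)

Row-insert the values π_1, π_2, … into P one at a time, bumping the leftmost entry strictly greater than the inserted value down to the next row. The recording tableau Q records, in position (i, j), the step at which that cell was added to P.
  Insert 4 (step 1): P = [4];  Q = [1]
  Insert 1 (step 2): P = [1] / [4];  Q = [1] / [2]
  Insert 2 (step 3): P = [1, 2] / [4];  Q = [1, 3] / [2]
  Insert 6 (step 4): P = [1, 2, 6] / [4];  Q = [1, 3, 4] / [2]
  Insert 3 (step 5): P = [1, 2, 3] / [4, 6];  Q = [1, 3, 4] / [2, 5]
  Insert 5 (step 6): P = [1, 2, 3, 5] / [4, 6];  Q = [1, 3, 4, 6] / [2, 5]
Final shape: (4, 2).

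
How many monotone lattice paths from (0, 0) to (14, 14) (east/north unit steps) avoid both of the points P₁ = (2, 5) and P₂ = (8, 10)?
Number of paths = 26792310

Inclusion–exclusion. Total paths: C(28, 14) = 40116600. Through P₁: C(7, 2)·C(21, 12) = 6172530. Through P₂: C(18, 8)·C(10, 6) = 9189180. Since P₁ is strictly southwest of P₂, a monotone path through both must visit P₁ then P₂; paths through both = C(7, 2)·C(11, 6)·C(10, 6) = 2037420. Avoid both = 40116600 − 6172530 − 9189180 + 2037420 = 26792310.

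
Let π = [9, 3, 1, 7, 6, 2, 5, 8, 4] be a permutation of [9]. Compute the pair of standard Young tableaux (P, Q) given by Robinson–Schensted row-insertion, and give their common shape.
P = [1, 2, 4, 8] / [3, 5] / [6] / [7] / [9];  Q = [1, 4, 7, 8] / [2, 5] / [3] / [6] / [9];  common shape = (4, 2, 1, 1, 1)

Row-insert the values π_1, π_2, … into P one at a time, bumping the leftmost entry strictly greater than the inserted value down to the next row. The recording tableau Q records, in position (i, j), the step at which that cell was added to P.
  Insert 9 (step 1): P = [9];  Q = [1]
  Insert 3 (step 2): P = [3] / [9];  Q = [1] / [2]
  Insert 1 (step 3): P = [1] / [3] / [9];  Q = [1] / [2] / [3]
  Insert 7 (step 4): P = [1, 7] / [3] / [9];  Q = [1, 4] / [2] / [3]
  Insert 6 (step 5): P = [1, 6] / [3, 7] / [9];  Q = [1, 4] / [2, 5] / [3]
  Insert 2 (step 6): P = [1, 2] / [3, 6] / [7] / [9];  Q = [1, 4] / [2, 5] / [3] / [6]
  Insert 5 (step 7): P = [1, 2, 5] / [3, 6] / [7] / [9];  Q = [1, 4, 7] / [2, 5] / [3] / [6]
  Insert 8 (step 8): P = [1, 2, 5, 8] / [3, 6] / [7] / [9];  Q = [1, 4, 7, 8] / [2, 5] / [3] / [6]
  Insert 4 (step 9): P = [1, 2, 4, 8] / [3, 5] / [6] / [7] / [9];  Q = [1, 4, 7, 8] / [2, 5] / [3] / [6] / [9]
Final shape: (4, 2, 1, 1, 1).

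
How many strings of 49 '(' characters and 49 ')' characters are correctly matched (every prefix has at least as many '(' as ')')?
C_49 = 509552245179617138054608572

These balanced parentheses are counted by the Catalan number C_n = (1/(n + 1)) · C(2n, n). For n = 49: C_49 = (1/50) · C(98, 49) = 25477612258980856902730428600/50 = 509552245179617138054608572.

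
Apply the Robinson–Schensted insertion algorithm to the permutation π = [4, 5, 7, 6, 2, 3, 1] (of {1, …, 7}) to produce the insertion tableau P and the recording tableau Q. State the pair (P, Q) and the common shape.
P = [1, 3, 6] / [2, 5] / [4] / [7];  Q = [1, 2, 3] / [4, 6] / [5] / [7];  common shape = (3, 2, 1, 1)

Row-insert the values π_1, π_2, … into P one at a time, bumping the leftmost entry strictly greater than the inserted value down to the next row. The recording tableau Q records, in position (i, j), the step at which that cell was added to P.
  Insert 4 (step 1): P = [4];  Q = [1]
  Insert 5 (step 2): P = [4, 5];  Q = [1, 2]
  Insert 7 (step 3): P = [4, 5, 7];  Q = [1, 2, 3]
  Insert 6 (step 4): P = [4, 5, 6] / [7];  Q = [1, 2, 3] / [4]
  Insert 2 (step 5): P = [2, 5, 6] / [4] / [7];  Q = [1, 2, 3] / [4] / [5]
  Insert 3 (step 6): P = [2, 3, 6] / [4, 5] / [7];  Q = [1, 2, 3] / [4, 6] / [5]
  Insert 1 (step 7): P = [1, 3, 6] / [2, 5] / [4] / [7];  Q = [1, 2, 3] / [4, 6] / [5] / [7]
Final shape: (3, 2, 1, 1).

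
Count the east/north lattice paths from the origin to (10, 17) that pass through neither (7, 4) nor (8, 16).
Number of paths = 6057942

Inclusion–exclusion. Total paths: C(27, 10) = 8436285. Through P₁: C(11, 7)·C(16, 3) = 184800. Through P₂: C(24, 8)·C(3, 2) = 2206413. Since P₁ is strictly southwest of P₂, a monotone path through both must visit P₁ then P₂; paths through both = C(11, 7)·C(13, 1)·C(3, 2) = 12870. Avoid both = 8436285 − 184800 − 2206413 + 12870 = 6057942.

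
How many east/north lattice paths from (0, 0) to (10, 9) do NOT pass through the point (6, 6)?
Number of paths = 60038

Total paths from (0, 0) to (10, 9): C(19, 10) = 92378. Paths through (6, 6): (paths (0, 0) → (6, 6)) × (paths (6, 6) → (10, 9)) = C(12, 6) · C(7, 4) = 924 · 35 = 32340. Avoidance count = 92378 − 32340 = 60038.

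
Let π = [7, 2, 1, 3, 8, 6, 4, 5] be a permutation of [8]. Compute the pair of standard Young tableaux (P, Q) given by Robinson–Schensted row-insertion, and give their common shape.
P = [1, 3, 4, 5] / [2, 6] / [7, 8];  Q = [1, 4, 5, 8] / [2, 6] / [3, 7];  common shape = (4, 2, 2)

Row-insert the values π_1, π_2, … into P one at a time, bumping the leftmost entry strictly greater than the inserted value down to the next row. The recording tableau Q records, in position (i, j), the step at which that cell was added to P.
  Insert 7 (step 1): P = [7];  Q = [1]
  Insert 2 (step 2): P = [2] / [7];  Q = [1] / [2]
  Insert 1 (step 3): P = [1] / [2] / [7];  Q = [1] / [2] / [3]
  Insert 3 (step 4): P = [1, 3] / [2] / [7];  Q = [1, 4] / [2] / [3]
  Insert 8 (step 5): P = [1, 3, 8] / [2] / [7];  Q = [1, 4, 5] / [2] / [3]
  Insert 6 (step 6): P = [1, 3, 6] / [2, 8] / [7];  Q = [1, 4, 5] / [2, 6] / [3]
  Insert 4 (step 7): P = [1, 3, 4] / [2, 6] / [7, 8];  Q = [1, 4, 5] / [2, 6] / [3, 7]
  Insert 5 (step 8): P = [1, 3, 4, 5] / [2, 6] / [7, 8];  Q = [1, 4, 5, 8] / [2, 6] / [3, 7]
Final shape: (4, 2, 2).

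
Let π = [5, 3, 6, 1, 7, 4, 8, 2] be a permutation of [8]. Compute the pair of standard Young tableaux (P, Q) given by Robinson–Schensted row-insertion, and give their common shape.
P = [1, 2, 7, 8] / [3, 4] / [5, 6];  Q = [1, 3, 5, 7] / [2, 6] / [4, 8];  common shape = (4, 2, 2)

Row-insert the values π_1, π_2, … into P one at a time, bumping the leftmost entry strictly greater than the inserted value down to the next row. The recording tableau Q records, in position (i, j), the step at which that cell was added to P.
  Insert 5 (step 1): P = [5];  Q = [1]
  Insert 3 (step 2): P = [3] / [5];  Q = [1] / [2]
  Insert 6 (step 3): P = [3, 6] / [5];  Q = [1, 3] / [2]
  Insert 1 (step 4): P = [1, 6] / [3] / [5];  Q = [1, 3] / [2] / [4]
  Insert 7 (step 5): P = [1, 6, 7] / [3] / [5];  Q = [1, 3, 5] / [2] / [4]
  Insert 4 (step 6): P = [1, 4, 7] / [3, 6] / [5];  Q = [1, 3, 5] / [2, 6] / [4]
  Insert 8 (step 7): P = [1, 4, 7, 8] / [3, 6] / [5];  Q = [1, 3, 5, 7] / [2, 6] / [4]
  Insert 2 (step 8): P = [1, 2, 7, 8] / [3, 4] / [5, 6];  Q = [1, 3, 5, 7] / [2, 6] / [4, 8]
Final shape: (4, 2, 2).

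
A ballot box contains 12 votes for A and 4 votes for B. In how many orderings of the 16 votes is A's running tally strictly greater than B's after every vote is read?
Strict-lead orderings = 910

Total orderings of the 16 votes with 12 for A: C(16, 12) = 1820. By the Bertrand ballot formula (Cycle Lemma / reflection principle), the number of orderings in which A is strictly ahead of B throughout is (p − q)/(p + q) · C(p + q, p) = (12 − 4)/(12 + 4) · 1820 = 910.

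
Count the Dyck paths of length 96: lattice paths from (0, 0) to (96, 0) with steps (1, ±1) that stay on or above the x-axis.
C_48 = 131327898242169365477991900

These Dyck paths are counted by the Catalan number C_n = (1/(n + 1)) · C(2n, n). For n = 48: C_48 = (1/49) · C(96, 48) = 6435067013866298908421603100/49 = 131327898242169365477991900.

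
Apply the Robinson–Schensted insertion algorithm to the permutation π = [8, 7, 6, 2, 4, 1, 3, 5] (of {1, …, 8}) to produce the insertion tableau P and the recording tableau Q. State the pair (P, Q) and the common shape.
P = [1, 3, 5] / [2, 4] / [6] / [7] / [8];  Q = [1, 5, 8] / [2, 7] / [3] / [4] / [6];  common shape = (3, 2, 1, 1, 1)

Row-insert the values π_1, π_2, … into P one at a time, bumping the leftmost entry strictly greater than the inserted value down to the next row. The recording tableau Q records, in position (i, j), the step at which that cell was added to P.
  Insert 8 (step 1): P = [8];  Q = [1]
  Insert 7 (step 2): P = [7] / [8];  Q = [1] / [2]
  Insert 6 (step 3): P = [6] / [7] / [8];  Q = [1] / [2] / [3]
  Insert 2 (step 4): P = [2] / [6] / [7] / [8];  Q = [1] / [2] / [3] / [4]
  Insert 4 (step 5): P = [2, 4] / [6] / [7] / [8];  Q = [1, 5] / [2] / [3] / [4]
  Insert 1 (step 6): P = [1, 4] / [2] / [6] / [7] / [8];  Q = [1, 5] / [2] / [3] / [4] / [6]
  Insert 3 (step 7): P = [1, 3] / [2, 4] / [6] / [7] / [8];  Q = [1, 5] / [2, 7] / [3] / [4] / [6]
  Insert 5 (step 8): P = [1, 3, 5] / [2, 4] / [6] / [7] / [8];  Q = [1, 5, 8] / [2, 7] / [3] / [4] / [6]
Final shape: (3, 2, 1, 1, 1).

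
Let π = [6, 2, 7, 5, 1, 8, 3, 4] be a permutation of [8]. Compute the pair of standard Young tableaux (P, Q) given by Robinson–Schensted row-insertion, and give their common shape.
P = [1, 3, 4] / [2, 5, 8] / [6, 7];  Q = [1, 3, 6] / [2, 4, 8] / [5, 7];  common shape = (3, 3, 2)

Row-insert the values π_1, π_2, … into P one at a time, bumping the leftmost entry strictly greater than the inserted value down to the next row. The recording tableau Q records, in position (i, j), the step at which that cell was added to P.
  Insert 6 (step 1): P = [6];  Q = [1]
  Insert 2 (step 2): P = [2] / [6];  Q = [1] / [2]
  Insert 7 (step 3): P = [2, 7] / [6];  Q = [1, 3] / [2]
  Insert 5 (step 4): P = [2, 5] / [6, 7];  Q = [1, 3] / [2, 4]
  Insert 1 (step 5): P = [1, 5] / [2, 7] / [6];  Q = [1, 3] / [2, 4] / [5]
  Insert 8 (step 6): P = [1, 5, 8] / [2, 7] / [6];  Q = [1, 3, 6] / [2, 4] / [5]
  Insert 3 (step 7): P = [1, 3, 8] / [2, 5] / [6, 7];  Q = [1, 3, 6] / [2, 4] / [5, 7]
  Insert 4 (step 8): P = [1, 3, 4] / [2, 5, 8] / [6, 7];  Q = [1, 3, 6] / [2, 4, 8] / [5, 7]
Final shape: (3, 3, 2).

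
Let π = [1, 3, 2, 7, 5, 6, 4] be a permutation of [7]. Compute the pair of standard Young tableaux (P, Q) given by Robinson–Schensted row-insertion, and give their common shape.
P = [1, 2, 4, 6] / [3, 5] / [7];  Q = [1, 2, 4, 6] / [3, 5] / [7];  common shape = (4, 2, 1)

Row-insert the values π_1, π_2, … into P one at a time, bumping the leftmost entry strictly greater than the inserted value down to the next row. The recording tableau Q records, in position (i, j), the step at which that cell was added to P.
  Insert 1 (step 1): P = [1];  Q = [1]
  Insert 3 (step 2): P = [1, 3];  Q = [1, 2]
  Insert 2 (step 3): P = [1, 2] / [3];  Q = [1, 2] / [3]
  Insert 7 (step 4): P = [1, 2, 7] / [3];  Q = [1, 2, 4] / [3]
  Insert 5 (step 5): P = [1, 2, 5] / [3, 7];  Q = [1, 2, 4] / [3, 5]
  Insert 6 (step 6): P = [1, 2, 5, 6] / [3, 7];  Q = [1, 2, 4, 6] / [3, 5]
  Insert 4 (step 7): P = [1, 2, 4, 6] / [3, 5] / [7];  Q = [1, 2, 4, 6] / [3, 5] / [7]
Final shape: (4, 2, 1).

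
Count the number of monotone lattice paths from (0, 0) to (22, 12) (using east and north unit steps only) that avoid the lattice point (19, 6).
Number of paths = 533477640

Total paths from (0, 0) to (22, 12): C(34, 22) = 548354040. Paths through (19, 6): (paths (0, 0) → (19, 6)) × (paths (19, 6) → (22, 12)) = C(25, 19) · C(9, 3) = 177100 · 84 = 14876400. Avoidance count = 548354040 − 14876400 = 533477640.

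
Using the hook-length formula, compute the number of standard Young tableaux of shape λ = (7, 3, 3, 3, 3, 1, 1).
# SYT of shape (7, 3, 3, 3, 3, 1, 1) = 188024760

Hook-length formula: f^λ = n! / Π hook(c), product over all cells c of the Young diagram. For λ = (7, 3, 3, 3, 3, 1, 1), n = 21 boxes. Hook lengths by row (left-to-right, top-to-bottom): [13, 10, 9, 4, 3, 2, 1]; [8, 5, 4]; [7, 4, 3]; [6, 3, 2]; [5, 2, 1]; [2]; [1]. Product of hooks = 271724544000. So f^λ = 21! / 271724544000 = 51090942171709440000 / 271724544000 = 188024760.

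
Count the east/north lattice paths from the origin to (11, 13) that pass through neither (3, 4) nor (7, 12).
Number of paths = 1479979

Inclusion–exclusion. Total paths: C(24, 11) = 2496144. Through P₁: C(7, 3)·C(17, 8) = 850850. Through P₂: C(19, 7)·C(5, 4) = 251940. Since P₁ is strictly southwest of P₂, a monotone path through both must visit P₁ then P₂; paths through both = C(7, 3)·C(12, 4)·C(5, 4) = 86625. Avoid both = 2496144 − 850850 − 251940 + 86625 = 1479979.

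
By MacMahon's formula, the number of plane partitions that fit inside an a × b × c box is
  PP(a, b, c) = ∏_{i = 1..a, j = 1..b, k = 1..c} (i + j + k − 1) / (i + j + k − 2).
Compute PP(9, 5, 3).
PP(9, 5, 3) = 208416208

Evaluate the triple product over i = 1..9, j = 1..5, k = 1..3. The factors are (2/1) · (3/2) · (4/3) · (3/2) · (4/3) · (5/4) · (4/3) · (5/4) · … (135 factors total). The numerators and denominators telescope so the product is an integer; carrying out the multiplication exactly gives PP(9, 5, 3) = 208416208.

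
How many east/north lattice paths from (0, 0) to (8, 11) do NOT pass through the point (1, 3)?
Number of paths = 49842

Total paths from (0, 0) to (8, 11): C(19, 8) = 75582. Paths through (1, 3): (paths (0, 0) → (1, 3)) × (paths (1, 3) → (8, 11)) = C(4, 1) · C(15, 7) = 4 · 6435 = 25740. Avoidance count = 75582 − 25740 = 49842.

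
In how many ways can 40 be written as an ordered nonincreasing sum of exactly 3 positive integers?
p(40, 3 parts) = 133

Partitions of n into exactly k parts are in bijection with partitions of n − k into at most k parts (subtract 1 from each part). So p(40, exactly 3) = p(37, parts ≤ 3). Computing via the recurrence p(m, j) = p(m, j−1) + p(m−j, j) gives 133.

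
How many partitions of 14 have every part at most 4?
p(14, parts ≤ 4) = 47

Partitions of 14 with all parts ≤ 4: 4+4+4+2, 4+4+4+1+1, 4+4+3+3, 4+4+3+2+1, 4+4+3+1+1+1, 4+4+2+2+2, 4+4+2+2+1+1, 4+4+2+1+1+1+1, 4+4+1+1+1+1+1+1, 4+3+3+3+1, 4+3+3+2+2, 4+3+3+2+1+1, 4+3+3+1+1+1+1, 4+3+2+2+2+1, 4+3+2+2+1+1+1, 4+3+2+1+1+1+1+1, 4+3+1+1+1+1+1+1+1, 4+2+2+2+2+2, 4+2+2+2+2+1+1, 4+2+2+2+1+1+1+1, 4+2+2+1+1+1+1+1+1, 4+2+1+1+1+1+1+1+1+1, 4+1+1+1+1+1+1+1+1+1+1, 3+3+3+3+2, 3+3+3+3+1+1, 3+3+3+2+2+1, 3+3+3+2+1+1+1, 3+3+3+1+1+1+1+1, 3+3+2+2+2+2, 3+3+2+2+2+1+1, … (47 total). Count = 47.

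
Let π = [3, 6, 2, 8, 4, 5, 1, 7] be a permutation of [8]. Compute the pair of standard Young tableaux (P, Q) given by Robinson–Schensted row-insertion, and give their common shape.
P = [1, 4, 5, 7] / [2, 6, 8] / [3];  Q = [1, 2, 4, 8] / [3, 5, 6] / [7];  common shape = (4, 3, 1)

Row-insert the values π_1, π_2, … into P one at a time, bumping the leftmost entry strictly greater than the inserted value down to the next row. The recording tableau Q records, in position (i, j), the step at which that cell was added to P.
  Insert 3 (step 1): P = [3];  Q = [1]
  Insert 6 (step 2): P = [3, 6];  Q = [1, 2]
  Insert 2 (step 3): P = [2, 6] / [3];  Q = [1, 2] / [3]
  Insert 8 (step 4): P = [2, 6, 8] / [3];  Q = [1, 2, 4] / [3]
  Insert 4 (step 5): P = [2, 4, 8] / [3, 6];  Q = [1, 2, 4] / [3, 5]
  Insert 5 (step 6): P = [2, 4, 5] / [3, 6, 8];  Q = [1, 2, 4] / [3, 5, 6]
  Insert 1 (step 7): P = [1, 4, 5] / [2, 6, 8] / [3];  Q = [1, 2, 4] / [3, 5, 6] / [7]
  Insert 7 (step 8): P = [1, 4, 5, 7] / [2, 6, 8] / [3];  Q = [1, 2, 4, 8] / [3, 5, 6] / [7]
Final shape: (4, 3, 1).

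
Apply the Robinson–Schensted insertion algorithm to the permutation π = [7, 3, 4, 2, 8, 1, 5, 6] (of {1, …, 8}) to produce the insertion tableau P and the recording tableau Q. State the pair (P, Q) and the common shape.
P = [1, 4, 5, 6] / [2, 8] / [3] / [7];  Q = [1, 3, 5, 8] / [2, 7] / [4] / [6];  common shape = (4, 2, 1, 1)

Row-insert the values π_1, π_2, … into P one at a time, bumping the leftmost entry strictly greater than the inserted value down to the next row. The recording tableau Q records, in position (i, j), the step at which that cell was added to P.
  Insert 7 (step 1): P = [7];  Q = [1]
  Insert 3 (step 2): P = [3] / [7];  Q = [1] / [2]
  Insert 4 (step 3): P = [3, 4] / [7];  Q = [1, 3] / [2]
  Insert 2 (step 4): P = [2, 4] / [3] / [7];  Q = [1, 3] / [2] / [4]
  Insert 8 (step 5): P = [2, 4, 8] / [3] / [7];  Q = [1, 3, 5] / [2] / [4]
  Insert 1 (step 6): P = [1, 4, 8] / [2] / [3] / [7];  Q = [1, 3, 5] / [2] / [4] / [6]
  Insert 5 (step 7): P = [1, 4, 5] / [2, 8] / [3] / [7];  Q = [1, 3, 5] / [2, 7] / [4] / [6]
  Insert 6 (step 8): P = [1, 4, 5, 6] / [2, 8] / [3] / [7];  Q = [1, 3, 5, 8] / [2, 7] / [4] / [6]
Final shape: (4, 2, 1, 1).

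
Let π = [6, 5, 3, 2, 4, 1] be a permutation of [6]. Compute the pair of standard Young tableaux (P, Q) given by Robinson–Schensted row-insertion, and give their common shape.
P = [1, 4] / [2] / [3] / [5] / [6];  Q = [1, 5] / [2] / [3] / [4] / [6];  common shape = (2, 1, 1, 1, 1)

Row-insert the values π_1, π_2, … into P one at a time, bumping the leftmost entry strictly greater than the inserted value down to the next row. The recording tableau Q records, in position (i, j), the step at which that cell was added to P.
  Insert 6 (step 1): P = [6];  Q = [1]
  Insert 5 (step 2): P = [5] / [6];  Q = [1] / [2]
  Insert 3 (step 3): P = [3] / [5] / [6];  Q = [1] / [2] / [3]
  Insert 2 (step 4): P = [2] / [3] / [5] / [6];  Q = [1] / [2] / [3] / [4]
  Insert 4 (step 5): P = [2, 4] / [3] / [5] / [6];  Q = [1, 5] / [2] / [3] / [4]
  Insert 1 (step 6): P = [1, 4] / [2] / [3] / [5] / [6];  Q = [1, 5] / [2] / [3] / [4] / [6]
Final shape: (2, 1, 1, 1, 1).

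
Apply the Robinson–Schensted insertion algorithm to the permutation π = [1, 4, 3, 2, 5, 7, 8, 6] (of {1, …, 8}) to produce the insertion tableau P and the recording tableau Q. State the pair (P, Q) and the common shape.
P = [1, 2, 5, 6, 8] / [3, 7] / [4];  Q = [1, 2, 5, 6, 7] / [3, 8] / [4];  common shape = (5, 2, 1)

Row-insert the values π_1, π_2, … into P one at a time, bumping the leftmost entry strictly greater than the inserted value down to the next row. The recording tableau Q records, in position (i, j), the step at which that cell was added to P.
  Insert 1 (step 1): P = [1];  Q = [1]
  Insert 4 (step 2): P = [1, 4];  Q = [1, 2]
  Insert 3 (step 3): P = [1, 3] / [4];  Q = [1, 2] / [3]
  Insert 2 (step 4): P = [1, 2] / [3] / [4];  Q = [1, 2] / [3] / [4]
  Insert 5 (step 5): P = [1, 2, 5] / [3] / [4];  Q = [1, 2, 5] / [3] / [4]
  Insert 7 (step 6): P = [1, 2, 5, 7] / [3] / [4];  Q = [1, 2, 5, 6] / [3] / [4]
  Insert 8 (step 7): P = [1, 2, 5, 7, 8] / [3] / [4];  Q = [1, 2, 5, 6, 7] / [3] / [4]
  Insert 6 (step 8): P = [1, 2, 5, 6, 8] / [3, 7] / [4];  Q = [1, 2, 5, 6, 7] / [3, 8] / [4]
Final shape: (5, 2, 1).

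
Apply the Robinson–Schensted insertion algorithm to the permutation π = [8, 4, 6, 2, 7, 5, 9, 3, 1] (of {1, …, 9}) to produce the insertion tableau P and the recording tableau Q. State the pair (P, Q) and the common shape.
P = [1, 3, 7, 9] / [2, 5] / [4] / [6] / [8];  Q = [1, 3, 5, 7] / [2, 6] / [4] / [8] / [9];  common shape = (4, 2, 1, 1, 1)

Row-insert the values π_1, π_2, … into P one at a time, bumping the leftmost entry strictly greater than the inserted value down to the next row. The recording tableau Q records, in position (i, j), the step at which that cell was added to P.
  Insert 8 (step 1): P = [8];  Q = [1]
  Insert 4 (step 2): P = [4] / [8];  Q = [1] / [2]
  Insert 6 (step 3): P = [4, 6] / [8];  Q = [1, 3] / [2]
  Insert 2 (step 4): P = [2, 6] / [4] / [8];  Q = [1, 3] / [2] / [4]
  Insert 7 (step 5): P = [2, 6, 7] / [4] / [8];  Q = [1, 3, 5] / [2] / [4]
  Insert 5 (step 6): P = [2, 5, 7] / [4, 6] / [8];  Q = [1, 3, 5] / [2, 6] / [4]
  Insert 9 (step 7): P = [2, 5, 7, 9] / [4, 6] / [8];  Q = [1, 3, 5, 7] / [2, 6] / [4]
  Insert 3 (step 8): P = [2, 3, 7, 9] / [4, 5] / [6] / [8];  Q = [1, 3, 5, 7] / [2, 6] / [4] / [8]
  Insert 1 (step 9): P = [1, 3, 7, 9] / [2, 5] / [4] / [6] / [8];  Q = [1, 3, 5, 7] / [2, 6] / [4] / [8] / [9]
Final shape: (4, 2, 1, 1, 1).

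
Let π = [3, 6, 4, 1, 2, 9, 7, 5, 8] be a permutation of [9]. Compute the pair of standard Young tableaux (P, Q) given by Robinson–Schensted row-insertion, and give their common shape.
P = [1, 2, 5, 8] / [3, 4, 7] / [6, 9];  Q = [1, 2, 6, 9] / [3, 5, 7] / [4, 8];  common shape = (4, 3, 2)

Row-insert the values π_1, π_2, … into P one at a time, bumping the leftmost entry strictly greater than the inserted value down to the next row. The recording tableau Q records, in position (i, j), the step at which that cell was added to P.
  Insert 3 (step 1): P = [3];  Q = [1]
  Insert 6 (step 2): P = [3, 6];  Q = [1, 2]
  Insert 4 (step 3): P = [3, 4] / [6];  Q = [1, 2] / [3]
  Insert 1 (step 4): P = [1, 4] / [3] / [6];  Q = [1, 2] / [3] / [4]
  Insert 2 (step 5): P = [1, 2] / [3, 4] / [6];  Q = [1, 2] / [3, 5] / [4]
  Insert 9 (step 6): P = [1, 2, 9] / [3, 4] / [6];  Q = [1, 2, 6] / [3, 5] / [4]
  Insert 7 (step 7): P = [1, 2, 7] / [3, 4, 9] / [6];  Q = [1, 2, 6] / [3, 5, 7] / [4]
  Insert 5 (step 8): P = [1, 2, 5] / [3, 4, 7] / [6, 9];  Q = [1, 2, 6] / [3, 5, 7] / [4, 8]
  Insert 8 (step 9): P = [1, 2, 5, 8] / [3, 4, 7] / [6, 9];  Q = [1, 2, 6, 9] / [3, 5, 7] / [4, 8]
Final shape: (4, 3, 2).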